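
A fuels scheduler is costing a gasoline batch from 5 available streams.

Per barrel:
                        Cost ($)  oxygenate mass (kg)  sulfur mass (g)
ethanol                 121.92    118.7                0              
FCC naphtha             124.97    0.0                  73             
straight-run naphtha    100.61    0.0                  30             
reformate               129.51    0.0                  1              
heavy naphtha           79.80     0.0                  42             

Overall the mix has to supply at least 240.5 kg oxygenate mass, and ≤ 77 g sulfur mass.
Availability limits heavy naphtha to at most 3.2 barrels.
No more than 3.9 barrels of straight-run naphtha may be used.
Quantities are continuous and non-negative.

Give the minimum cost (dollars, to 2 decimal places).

$247.02

This is a linear program. Let x1 = barrels of ethanol, x2 = barrels of FCC naphtha, x3 = barrels of straight-run naphtha, x4 = barrels of reformate, x5 = barrels of heavy naphtha.
min 121.92x1 + 124.97x2 + 100.61x3 + 129.51x4 + 79.8x5 subject to:
  118.7x1 ≥ 240.5   (oxygenate mass)
  73x2 + 30x3 + 1x4 + 42x5 ≤ 77   (sulfur mass)
  x5 ≤ 3.2
  x3 ≤ 3.9
  x1, x2, x3, x4, x5 ≥ 0.
At the optimum only ethanol is positive (FCC naphtha, straight-run naphtha, reformate, heavy naphtha = 0). The oxygenate mass requirement is met with equality.
That vertex is x1 = 2.0261.
Cost = 121.92·2.0261 = 247.0221.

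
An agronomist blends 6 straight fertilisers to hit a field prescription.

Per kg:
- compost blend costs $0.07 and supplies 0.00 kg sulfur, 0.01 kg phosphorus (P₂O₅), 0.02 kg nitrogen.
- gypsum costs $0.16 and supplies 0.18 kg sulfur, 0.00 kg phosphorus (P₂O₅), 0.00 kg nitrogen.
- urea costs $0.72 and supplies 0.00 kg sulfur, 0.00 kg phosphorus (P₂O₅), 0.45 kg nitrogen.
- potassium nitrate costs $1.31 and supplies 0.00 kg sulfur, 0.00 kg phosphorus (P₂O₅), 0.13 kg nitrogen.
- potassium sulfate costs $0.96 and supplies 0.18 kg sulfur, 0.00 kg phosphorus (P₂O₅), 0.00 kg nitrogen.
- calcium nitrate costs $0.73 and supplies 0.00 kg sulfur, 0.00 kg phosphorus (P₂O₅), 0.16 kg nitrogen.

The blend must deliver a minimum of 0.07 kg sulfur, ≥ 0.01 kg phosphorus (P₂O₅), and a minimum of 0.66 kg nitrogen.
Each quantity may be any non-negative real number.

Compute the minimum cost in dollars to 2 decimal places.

$1.16

Let x1 = kg of compost blend, x2 = kg of gypsum, x3 = kg of urea, x4 = kg of potassium nitrate, x5 = kg of potassium sulfate, x6 = kg of calcium nitrate.
Minimise 0.07x1 + 0.16x2 + 0.72x3 + 1.31x4 + 0.96x5 + 0.73x6 with:
  0.18x2 + 0.18x5 ≥ 0.07   (sulfur)
  0.01x1 ≥ 0.01   (phosphorus (P₂O₅))
  0.02x1 + 0.45x3 + 0.13x4 + 0.16x6 ≥ 0.66   (nitrogen)
  x1, x2, x3, x4, x5, x6 ≥ 0.
The minimum-cost mix takes nothing from potassium nitrate, potassium sulfate, calcium nitrate — only compost blend, gypsum, urea. There the sulfur, phosphorus (P₂O₅), nitrogen constraints are tight.
So compost blend = 1 kg, gypsum = 0.3889 kg, urea = 1.422 kg.
Cost = 0.07·1 + 0.16·0.3889 + 0.72·1.422 = 1.1561.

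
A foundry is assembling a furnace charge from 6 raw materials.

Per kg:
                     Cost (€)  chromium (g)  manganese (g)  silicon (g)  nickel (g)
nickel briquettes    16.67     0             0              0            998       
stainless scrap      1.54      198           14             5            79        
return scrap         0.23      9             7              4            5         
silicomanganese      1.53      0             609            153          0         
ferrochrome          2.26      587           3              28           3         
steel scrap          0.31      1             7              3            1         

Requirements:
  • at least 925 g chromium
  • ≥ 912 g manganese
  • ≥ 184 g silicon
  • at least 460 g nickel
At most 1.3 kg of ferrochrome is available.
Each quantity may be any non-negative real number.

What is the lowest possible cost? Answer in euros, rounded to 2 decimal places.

Let x1 = kg of nickel briquettes, x2 = kg of stainless scrap, x3 = kg of return scrap, x4 = kg of silicomanganese, x5 = kg of ferrochrome, x6 = kg of steel scrap.
min 16.67x1 + 1.54x2 + 0.23x3 + 1.53x4 + 2.26x5 + 0.31x6 with:
  198x2 + 9x3 + 587x5 + 1x6 ≥ 925   (chromium)
  14x2 + 7x3 + 609x4 + 3x5 + 7x6 ≥ 912   (manganese)
  5x2 + 4x3 + 153x4 + 28x5 + 3x6 ≥ 184   (silicon)
  998x1 + 79x2 + 5x3 + 3x5 + 1x6 ≥ 460   (nickel)
  x5 ≤ 1.3
  x1, x2, x3, x4, x5, x6 ≥ 0.
The cheapest feasible vertex uses only nickel briquettes, stainless scrap, silicomanganese; return scrap, ferrochrome, steel scrap are not used. There the chromium, manganese, nickel constraints are tight.
That vertex is x1 = 0.09112, x2 = 4.672, x4 = 1.39.
Total cost: 16.67·0.09112 + 1.54·4.672 + 1.53·1.39 = 10.8406.

€10.84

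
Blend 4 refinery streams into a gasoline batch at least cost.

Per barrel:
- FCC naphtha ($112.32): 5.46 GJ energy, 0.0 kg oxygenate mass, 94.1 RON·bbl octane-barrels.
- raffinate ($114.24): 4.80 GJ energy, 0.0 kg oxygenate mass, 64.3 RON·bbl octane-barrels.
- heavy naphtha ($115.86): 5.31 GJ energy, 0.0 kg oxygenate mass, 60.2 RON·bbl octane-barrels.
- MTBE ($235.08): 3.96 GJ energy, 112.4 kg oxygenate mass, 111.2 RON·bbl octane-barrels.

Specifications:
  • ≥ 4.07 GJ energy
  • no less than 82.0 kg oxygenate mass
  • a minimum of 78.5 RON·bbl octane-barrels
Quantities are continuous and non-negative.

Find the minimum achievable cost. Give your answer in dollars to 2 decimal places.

Set it up as a linear program. Let x1 = barrels of FCC naphtha, x2 = barrels of raffinate, x3 = barrels of heavy naphtha, x4 = barrels of MTBE.
Minimise 112.32x1 + 114.24x2 + 115.86x3 + 235.08x4 s.t.:
  5.46x1 + 4.8x2 + 5.31x3 + 3.96x4 ≥ 4.07   (energy)
  112.4x4 ≥ 82   (oxygenate mass)
  94.1x1 + 64.3x2 + 60.2x3 + 111.2x4 ≥ 78.5   (octane-barrels)
  x1, x2, x3, x4 ≥ 0.
The minimum-cost mix takes nothing from raffinate, heavy naphtha — only FCC naphtha, MTBE. Binding constraints: energy and oxygenate mass.
So FCC naphtha = 0.21631 barrels, MTBE = 0.72954 barrels.
Objective = 112.32·0.21631 + 235.08·0.72954 = 195.7962.

$195.80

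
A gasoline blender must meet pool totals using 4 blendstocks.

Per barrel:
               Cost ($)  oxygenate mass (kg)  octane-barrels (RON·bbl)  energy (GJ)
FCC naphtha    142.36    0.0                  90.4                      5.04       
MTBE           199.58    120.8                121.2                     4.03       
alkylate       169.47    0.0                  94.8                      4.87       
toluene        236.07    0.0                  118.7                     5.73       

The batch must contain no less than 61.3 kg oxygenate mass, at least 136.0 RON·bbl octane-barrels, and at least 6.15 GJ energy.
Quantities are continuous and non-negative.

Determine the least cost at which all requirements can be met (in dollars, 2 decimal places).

This is a linear program. Let x1 = barrels of FCC naphtha, x2 = barrels of MTBE, x3 = barrels of alkylate, x4 = barrels of toluene.
Minimise 142.36x1 + 199.58x2 + 169.47x3 + 236.07x4 subject to:
  120.8x2 ≥ 61.3   (oxygenate mass)
  90.4x1 + 121.2x2 + 94.8x3 + 118.7x4 ≥ 136   (octane-barrels)
  5.04x1 + 4.03x2 + 4.87x3 + 5.73x4 ≥ 6.15   (energy)
  x1, x2, x3, x4 ≥ 0.
The minimum-cost mix takes nothing from alkylate, toluene — only FCC naphtha, MTBE. The oxygenate mass and octane-barrels requirements are met with equality.
Solving gives x1 = 0.82408, x2 = 0.50745.
Cost = 142.36·0.82408 + 199.58·0.50745 = 218.5929.

$218.59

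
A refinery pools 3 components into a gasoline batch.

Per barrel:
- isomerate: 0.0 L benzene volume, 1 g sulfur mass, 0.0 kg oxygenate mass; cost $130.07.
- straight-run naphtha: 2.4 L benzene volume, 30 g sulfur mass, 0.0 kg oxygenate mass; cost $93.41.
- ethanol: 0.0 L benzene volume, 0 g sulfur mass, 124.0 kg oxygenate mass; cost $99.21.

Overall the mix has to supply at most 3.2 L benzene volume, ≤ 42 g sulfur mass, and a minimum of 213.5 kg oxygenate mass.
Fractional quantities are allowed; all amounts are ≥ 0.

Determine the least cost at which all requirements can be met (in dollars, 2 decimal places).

Set it up as a linear program. Let x1 = barrels of isomerate, x2 = barrels of straight-run naphtha, x3 = barrels of ethanol.
Minimize 130.07x1 + 93.41x2 + 99.21x3 s.t.:
  2.4x2 ≤ 3.2   (benzene volume)
  1x1 + 30x2 ≤ 42   (sulfur mass)
  124x3 ≥ 213.5   (oxygenate mass)
  x1, x2, x3 ≥ 0.
The optimal basis is {ethanol}; isomerate, straight-run naphtha drop out. Binding constraint: oxygenate mass.
That vertex is x3 = 1.7218.
Hence cost = 99.21·1.7218 = $170.8198.

$170.82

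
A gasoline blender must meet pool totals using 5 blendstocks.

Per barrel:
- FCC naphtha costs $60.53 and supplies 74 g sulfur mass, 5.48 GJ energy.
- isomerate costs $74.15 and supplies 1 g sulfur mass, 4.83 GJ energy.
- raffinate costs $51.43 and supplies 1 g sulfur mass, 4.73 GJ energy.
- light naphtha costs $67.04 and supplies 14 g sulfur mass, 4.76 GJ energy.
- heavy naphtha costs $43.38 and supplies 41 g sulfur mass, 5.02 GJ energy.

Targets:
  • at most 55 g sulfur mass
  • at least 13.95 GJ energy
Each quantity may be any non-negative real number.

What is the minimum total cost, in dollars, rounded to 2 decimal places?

$137.08

Let x1 = barrels of FCC naphtha, x2 = barrels of isomerate, x3 = barrels of raffinate, x4 = barrels of light naphtha, x5 = barrels of heavy naphtha.
Minimise 60.53x1 + 74.15x2 + 51.43x3 + 67.04x4 + 43.38x5 subject to:
  74x1 + 1x2 + 1x3 + 14x4 + 41x5 ≤ 55   (sulfur mass)
  5.48x1 + 4.83x2 + 4.73x3 + 4.76x4 + 5.02x5 ≥ 13.95   (energy)
  x1, x2, x3, x4, x5 ≥ 0.
The cheapest feasible vertex uses only raffinate, heavy naphtha; FCC naphtha, isomerate, light naphtha are not used. The sulfur mass and energy requirements are met with equality.
So raffinate = 1.5661 barrels, heavy naphtha = 1.3033 barrels.
Total cost: 51.43·1.5661 + 43.38·1.3033 = 137.0817.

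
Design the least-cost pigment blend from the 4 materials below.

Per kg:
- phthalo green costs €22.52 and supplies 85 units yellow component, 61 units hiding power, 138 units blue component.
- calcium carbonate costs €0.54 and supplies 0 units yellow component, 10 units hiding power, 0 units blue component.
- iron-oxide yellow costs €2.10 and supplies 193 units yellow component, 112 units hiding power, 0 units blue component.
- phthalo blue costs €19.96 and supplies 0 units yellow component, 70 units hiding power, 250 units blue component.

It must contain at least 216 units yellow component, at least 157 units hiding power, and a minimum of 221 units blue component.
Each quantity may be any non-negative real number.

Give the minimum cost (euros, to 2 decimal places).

Let x1 = kg of phthalo green, x2 = kg of calcium carbonate, x3 = kg of iron-oxide yellow, x4 = kg of phthalo blue.
min 22.52x1 + 0.54x2 + 2.1x3 + 19.96x4 s.t.:
  85x1 + 193x3 ≥ 216   (yellow component)
  61x1 + 10x2 + 112x3 + 70x4 ≥ 157   (hiding power)
  138x1 + 250x4 ≥ 221   (blue component)
  x1, x2, x3, x4 ≥ 0.
The minimum-cost mix takes nothing from phthalo green, calcium carbonate — only iron-oxide yellow, phthalo blue. The yellow component and blue component requirements are met with equality.
So iron-oxide yellow = 1.119 kg, phthalo blue = 0.884 kg.
Hence cost = 2.1·1.119 + 19.96·0.884 = €19.9945.

€19.99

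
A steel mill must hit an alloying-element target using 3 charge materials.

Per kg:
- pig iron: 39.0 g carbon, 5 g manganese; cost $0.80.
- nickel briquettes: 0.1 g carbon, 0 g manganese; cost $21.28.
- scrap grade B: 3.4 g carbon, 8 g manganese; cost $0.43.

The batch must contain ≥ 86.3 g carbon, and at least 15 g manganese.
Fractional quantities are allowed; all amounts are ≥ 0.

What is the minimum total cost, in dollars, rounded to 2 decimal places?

This is a linear program. Let x1 = kg of pig iron, x2 = kg of nickel briquettes, x3 = kg of scrap grade B.
Minimize 0.8x1 + 21.28x2 + 0.43x3 s.t.:
  39x1 + 0.1x2 + 3.4x3 ≥ 86.3   (carbon)
  5x1 + 8x3 ≥ 15   (manganese)
  x1, x2, x3 ≥ 0.
At the optimum only pig iron, scrap grade B are positive (nickel briquettes = 0). The carbon and manganese requirements are met with equality.
Solving gives x1 = 2.167, x3 = 0.5203.
Objective = 0.8·2.167 + 0.43·0.5203 = 1.9573.

$1.96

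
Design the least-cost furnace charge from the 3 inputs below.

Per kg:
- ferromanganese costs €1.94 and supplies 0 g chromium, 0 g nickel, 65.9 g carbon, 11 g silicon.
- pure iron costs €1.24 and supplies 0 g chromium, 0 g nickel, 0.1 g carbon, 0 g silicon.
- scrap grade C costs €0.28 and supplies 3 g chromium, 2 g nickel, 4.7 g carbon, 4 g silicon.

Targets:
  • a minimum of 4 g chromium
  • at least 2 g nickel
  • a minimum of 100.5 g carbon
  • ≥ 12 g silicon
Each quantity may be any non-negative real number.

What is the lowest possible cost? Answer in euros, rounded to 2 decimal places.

€3.15

Treat it as an LP. Let x1 = kg of ferromanganese, x2 = kg of pure iron, x3 = kg of scrap grade C.
Minimise 1.94x1 + 1.24x2 + 0.28x3 subject to:
  3x3 ≥ 4   (chromium)
  2x3 ≥ 2   (nickel)
  65.9x1 + 0.1x2 + 4.7x3 ≥ 100.5   (carbon)
  11x1 + 4x3 ≥ 12   (silicon)
  x1, x2, x3 ≥ 0.
The cheapest feasible vertex uses only ferromanganese, scrap grade C; pure iron is not used. Binding constraints: chromium and carbon.
So ferromanganese = 1.43 kg, scrap grade C = 1.333 kg.
Cost = 1.94·1.43 + 0.28·1.333 = 3.1474.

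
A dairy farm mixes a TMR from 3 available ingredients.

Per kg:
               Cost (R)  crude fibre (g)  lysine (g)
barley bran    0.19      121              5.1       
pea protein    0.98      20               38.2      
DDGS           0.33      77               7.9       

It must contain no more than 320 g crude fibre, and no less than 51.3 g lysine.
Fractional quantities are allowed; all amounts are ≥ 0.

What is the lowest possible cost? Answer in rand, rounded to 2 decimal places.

Let x1 = kg of barley bran, x2 = kg of pea protein, x3 = kg of DDGS.
min 0.19x1 + 0.98x2 + 0.33x3 with:
  121x1 + 20x2 + 77x3 ≤ 320   (crude fibre)
  5.1x1 + 38.2x2 + 7.9x3 ≥ 51.3   (lysine)
  x1, x2, x3 ≥ 0.
At the optimum only pea protein is positive (barley bran, DDGS = 0). The lysine requirement is met with equality.
So pea protein = 1.343 kg.
Hence cost = 0.98·1.343 = R1.3161.

R1.32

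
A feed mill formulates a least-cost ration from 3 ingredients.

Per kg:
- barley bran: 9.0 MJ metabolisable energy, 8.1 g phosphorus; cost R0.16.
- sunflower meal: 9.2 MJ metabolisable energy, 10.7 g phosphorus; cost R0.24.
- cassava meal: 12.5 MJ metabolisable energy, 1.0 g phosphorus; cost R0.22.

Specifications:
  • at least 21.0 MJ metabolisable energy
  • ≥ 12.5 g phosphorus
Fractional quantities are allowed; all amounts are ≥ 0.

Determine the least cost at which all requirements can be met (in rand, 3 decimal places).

R0.372

Set it up as a linear program. Let x1 = kg of barley bran, x2 = kg of sunflower meal, x3 = kg of cassava meal.
Minimise 0.16x1 + 0.24x2 + 0.22x3 s.t.:
  9x1 + 9.2x2 + 12.5x3 ≥ 21   (metabolisable energy)
  8.1x1 + 10.7x2 + 1x3 ≥ 12.5   (phosphorus)
  x1, x2, x3 ≥ 0.
The optimal basis is {barley bran, cassava meal}; sunflower meal drops out. Binding constraints: metabolisable energy and phosphorus.
Optimal quantities: barley bran = 1.466 kg, cassava meal = 0.6244 kg.
Total cost: 0.16·1.466 + 0.22·0.6244 = 0.37193.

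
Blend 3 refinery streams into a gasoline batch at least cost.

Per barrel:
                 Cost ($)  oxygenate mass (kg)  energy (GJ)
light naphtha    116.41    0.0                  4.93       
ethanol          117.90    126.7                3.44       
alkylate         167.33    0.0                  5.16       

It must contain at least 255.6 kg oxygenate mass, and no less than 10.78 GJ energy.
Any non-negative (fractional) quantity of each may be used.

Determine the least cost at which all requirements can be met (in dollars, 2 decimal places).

$328.53

Set it up as a linear program. Let x1 = barrels of light naphtha, x2 = barrels of ethanol, x3 = barrels of alkylate.
Minimise 116.41x1 + 117.9x2 + 167.33x3 subject to:
  126.7x2 ≥ 255.6   (oxygenate mass)
  4.93x1 + 3.44x2 + 5.16x3 ≥ 10.78   (energy)
  x1, x2, x3 ≥ 0.
The minimum-cost mix takes nothing from alkylate — only light naphtha, ethanol. Binding constraints: oxygenate mass and energy.
So light naphtha = 0.77896 barrels, ethanol = 2.0174 barrels.
Cost = 116.41·0.77896 + 117.9·2.0174 = 328.5302.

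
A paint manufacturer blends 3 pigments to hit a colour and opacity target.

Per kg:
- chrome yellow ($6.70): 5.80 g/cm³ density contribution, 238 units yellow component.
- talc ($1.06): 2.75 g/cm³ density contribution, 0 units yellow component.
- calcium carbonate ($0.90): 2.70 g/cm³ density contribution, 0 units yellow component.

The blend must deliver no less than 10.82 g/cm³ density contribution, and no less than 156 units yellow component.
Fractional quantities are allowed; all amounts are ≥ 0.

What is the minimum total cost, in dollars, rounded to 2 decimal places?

$6.73

Treat it as an LP. Let x1 = kg of chrome yellow, x2 = kg of talc, x3 = kg of calcium carbonate.
Minimise 6.7x1 + 1.06x2 + 0.9x3 s.t.:
  5.8x1 + 2.75x2 + 2.7x3 ≥ 10.82   (density contribution)
  238x1 ≥ 156   (yellow component)
  x1, x2, x3 ≥ 0.
The minimum-cost mix takes nothing from talc — only chrome yellow, calcium carbonate. Binding constraints: density contribution and yellow component.
That vertex is x1 = 0.6555, x3 = 2.599.
Total cost: 6.7·0.6555 + 0.9·2.599 = 6.7310.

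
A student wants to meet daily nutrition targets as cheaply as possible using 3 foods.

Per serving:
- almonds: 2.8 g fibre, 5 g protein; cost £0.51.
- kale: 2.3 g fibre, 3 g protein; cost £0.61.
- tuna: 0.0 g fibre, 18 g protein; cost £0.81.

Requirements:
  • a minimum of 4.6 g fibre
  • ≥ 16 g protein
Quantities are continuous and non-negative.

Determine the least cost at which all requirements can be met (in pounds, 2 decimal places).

£1.19

Let x1 = servings of almonds, x2 = servings of kale, x3 = servings of tuna.
min 0.51x1 + 0.61x2 + 0.81x3 subject to:
  2.8x1 + 2.3x2 ≥ 4.6   (fibre)
  5x1 + 3x2 + 18x3 ≥ 16   (protein)
  x1, x2, x3 ≥ 0.
The minimum-cost mix takes nothing from kale — only almonds, tuna. There the fibre and protein constraints are tight.
Solving gives x1 = 1.643, x3 = 0.4325.
Objective = 0.51·1.643 + 0.81·0.4325 = 1.1883.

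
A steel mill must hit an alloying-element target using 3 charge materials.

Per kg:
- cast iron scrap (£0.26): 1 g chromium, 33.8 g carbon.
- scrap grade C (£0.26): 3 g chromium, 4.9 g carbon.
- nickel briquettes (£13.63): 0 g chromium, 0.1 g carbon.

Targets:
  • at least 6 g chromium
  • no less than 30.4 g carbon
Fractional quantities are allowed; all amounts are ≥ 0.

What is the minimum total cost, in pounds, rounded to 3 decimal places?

£0.631

This is a linear program. Let x1 = kg of cast iron scrap, x2 = kg of scrap grade C, x3 = kg of nickel briquettes.
Minimise 0.26x1 + 0.26x2 + 13.63x3 with:
  1x1 + 3x2 ≥ 6   (chromium)
  33.8x1 + 4.9x2 + 0.1x3 ≥ 30.4   (carbon)
  x1, x2, x3 ≥ 0.
The cheapest feasible vertex uses only cast iron scrap, scrap grade C; nickel briquettes is not used. The chromium and carbon requirements are met with equality.
Optimal quantities: cast iron scrap = 0.6404 kg, scrap grade C = 1.787 kg.
Cost = 0.26·0.6404 + 0.26·1.787 = 0.63112.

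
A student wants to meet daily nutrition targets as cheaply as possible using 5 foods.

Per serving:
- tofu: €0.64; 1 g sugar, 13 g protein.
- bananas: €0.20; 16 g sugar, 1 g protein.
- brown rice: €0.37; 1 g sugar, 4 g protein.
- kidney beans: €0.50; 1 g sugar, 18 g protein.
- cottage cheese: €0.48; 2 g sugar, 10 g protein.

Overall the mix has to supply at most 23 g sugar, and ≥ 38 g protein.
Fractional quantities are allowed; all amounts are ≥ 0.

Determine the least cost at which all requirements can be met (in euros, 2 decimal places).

€1.06

Let x1 = servings of tofu, x2 = servings of bananas, x3 = servings of brown rice, x4 = servings of kidney beans, x5 = servings of cottage cheese.
Minimize 0.64x1 + 0.2x2 + 0.37x3 + 0.5x4 + 0.48x5 subject to:
  1x1 + 16x2 + 1x3 + 1x4 + 2x5 ≤ 23   (sugar)
  13x1 + 1x2 + 4x3 + 18x4 + 10x5 ≥ 38   (protein)
  x1, x2, x3, x4, x5 ≥ 0.
The cheapest feasible vertex uses only kidney beans; tofu, bananas, brown rice, cottage cheese are not used. Binding constraint: protein.
So kidney beans = 2.111 servings.
Cost = 0.5·2.111 = 1.0555.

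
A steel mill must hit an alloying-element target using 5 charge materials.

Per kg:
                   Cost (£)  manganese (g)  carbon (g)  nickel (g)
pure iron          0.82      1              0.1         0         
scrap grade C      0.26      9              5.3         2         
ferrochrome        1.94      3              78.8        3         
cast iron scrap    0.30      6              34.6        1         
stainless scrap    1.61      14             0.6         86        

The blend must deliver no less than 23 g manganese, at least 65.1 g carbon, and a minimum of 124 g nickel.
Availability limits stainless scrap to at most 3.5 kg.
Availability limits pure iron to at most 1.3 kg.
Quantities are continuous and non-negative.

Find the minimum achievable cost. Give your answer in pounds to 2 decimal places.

£2.84

Let x1 = kg of pure iron, x2 = kg of scrap grade C, x3 = kg of ferrochrome, x4 = kg of cast iron scrap, x5 = kg of stainless scrap.
Minimise 0.82x1 + 0.26x2 + 1.94x3 + 0.3x4 + 1.61x5 subject to:
  1x1 + 9x2 + 3x3 + 6x4 + 14x5 ≥ 23   (manganese)
  0.1x1 + 5.3x2 + 78.8x3 + 34.6x4 + 0.6x5 ≥ 65.1   (carbon)
  2x2 + 3x3 + 1x4 + 86x5 ≥ 124   (nickel)
  x5 ≤ 3.5
  x1 ≤ 1.3
  x1, x2, x3, x4, x5 ≥ 0.
At the optimum only cast iron scrap, stainless scrap are positive (pure iron, scrap grade C, ferrochrome = 0). Binding constraints: carbon and nickel.
Optimal quantities: cast iron scrap = 1.857 kg, stainless scrap = 1.42 kg.
Hence cost = 0.3·1.857 + 1.61·1.42 = £2.8433.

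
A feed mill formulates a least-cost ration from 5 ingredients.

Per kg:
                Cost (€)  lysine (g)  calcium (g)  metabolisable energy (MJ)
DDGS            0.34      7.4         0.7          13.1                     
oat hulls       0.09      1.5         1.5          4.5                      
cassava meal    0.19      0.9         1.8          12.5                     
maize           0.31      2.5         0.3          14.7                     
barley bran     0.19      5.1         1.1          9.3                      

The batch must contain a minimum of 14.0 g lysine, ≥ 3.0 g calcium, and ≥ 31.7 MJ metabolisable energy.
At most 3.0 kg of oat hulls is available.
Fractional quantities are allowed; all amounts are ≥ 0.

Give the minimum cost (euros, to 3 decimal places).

€0.610

Let x1 = kg of DDGS, x2 = kg of oat hulls, x3 = kg of cassava meal, x4 = kg of maize, x5 = kg of barley bran.
min 0.34x1 + 0.09x2 + 0.19x3 + 0.31x4 + 0.19x5 s.t.:
  7.4x1 + 1.5x2 + 0.9x3 + 2.5x4 + 5.1x5 ≥ 14   (lysine)
  0.7x1 + 1.5x2 + 1.8x3 + 0.3x4 + 1.1x5 ≥ 3   (calcium)
  13.1x1 + 4.5x2 + 12.5x3 + 14.7x4 + 9.3x5 ≥ 31.7   (metabolisable energy)
  x2 ≤ 3
  x1, x2, x3, x4, x5 ≥ 0.
At the optimum only cassava meal, barley bran are positive (DDGS, oat hulls, maize = 0). Binding constraints: lysine and metabolisable energy.
So cassava meal = 0.56826 kg, barley bran = 2.6448 kg.
Total cost: 0.19·0.56826 + 0.19·2.6448 = 0.61048.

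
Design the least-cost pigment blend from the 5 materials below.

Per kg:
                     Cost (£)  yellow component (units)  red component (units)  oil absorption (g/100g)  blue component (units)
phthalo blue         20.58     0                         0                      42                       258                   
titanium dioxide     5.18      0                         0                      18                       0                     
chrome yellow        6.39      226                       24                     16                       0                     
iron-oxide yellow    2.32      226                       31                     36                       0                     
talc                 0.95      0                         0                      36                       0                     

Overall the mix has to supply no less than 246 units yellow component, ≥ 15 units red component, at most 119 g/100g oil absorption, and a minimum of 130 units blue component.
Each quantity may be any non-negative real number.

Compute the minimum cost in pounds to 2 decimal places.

£12.90

Let x1 = kg of phthalo blue, x2 = kg of titanium dioxide, x3 = kg of chrome yellow, x4 = kg of iron-oxide yellow, x5 = kg of talc.
Minimize 20.58x1 + 5.18x2 + 6.39x3 + 2.32x4 + 0.95x5 subject to:
  226x3 + 226x4 ≥ 246   (yellow component)
  24x3 + 31x4 ≥ 15   (red component)
  42x1 + 18x2 + 16x3 + 36x4 + 36x5 ≤ 119   (oil absorption)
  258x1 ≥ 130   (blue component)
  x1, x2, x3, x4, x5 ≥ 0.
The cheapest feasible vertex uses only phthalo blue, iron-oxide yellow; titanium dioxide, chrome yellow, talc are not used. Binding constraints: yellow component and blue component.
Solving gives x1 = 0.50388, x4 = 1.0885.
Cost = 20.58·0.50388 + 2.32·1.0885 = 12.8952.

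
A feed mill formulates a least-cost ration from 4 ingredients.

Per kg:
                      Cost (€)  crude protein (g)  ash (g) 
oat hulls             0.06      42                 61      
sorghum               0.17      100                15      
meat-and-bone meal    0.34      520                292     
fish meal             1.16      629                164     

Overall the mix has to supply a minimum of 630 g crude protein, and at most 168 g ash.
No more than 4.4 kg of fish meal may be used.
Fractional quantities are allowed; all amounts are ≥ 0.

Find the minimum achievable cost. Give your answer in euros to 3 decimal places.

Set it up as a linear program. Let x1 = kg of oat hulls, x2 = kg of sorghum, x3 = kg of meat-and-bone meal, x4 = kg of fish meal.
min 0.06x1 + 0.17x2 + 0.34x3 + 1.16x4 subject to:
  42x1 + 100x2 + 520x3 + 629x4 ≥ 630   (crude protein)
  61x1 + 15x2 + 292x3 + 164x4 ≤ 168   (ash)
  x4 ≤ 4.4
  x1, x2, x3, x4 ≥ 0.
The cheapest feasible vertex uses only sorghum, meat-and-bone meal; oat hulls, fish meal are not used. There the crude protein and ash constraints are tight.
So sorghum = 4.514 kg, meat-and-bone meal = 0.3435 kg.
Cost = 0.17·4.514 + 0.34·0.3435 = 0.88417.

€0.884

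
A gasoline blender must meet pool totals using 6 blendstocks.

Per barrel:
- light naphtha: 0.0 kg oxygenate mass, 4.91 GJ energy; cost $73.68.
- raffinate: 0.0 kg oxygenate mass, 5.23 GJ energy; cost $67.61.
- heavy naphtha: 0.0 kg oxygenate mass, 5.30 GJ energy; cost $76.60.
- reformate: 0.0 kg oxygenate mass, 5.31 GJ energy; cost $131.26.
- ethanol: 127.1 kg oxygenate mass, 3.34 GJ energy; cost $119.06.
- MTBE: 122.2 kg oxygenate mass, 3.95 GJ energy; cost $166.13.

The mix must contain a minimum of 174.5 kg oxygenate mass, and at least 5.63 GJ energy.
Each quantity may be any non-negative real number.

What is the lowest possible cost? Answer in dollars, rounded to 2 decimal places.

Set it up as a linear program. Let x1 = barrels of light naphtha, x2 = barrels of raffinate, x3 = barrels of heavy naphtha, x4 = barrels of reformate, x5 = barrels of ethanol, x6 = barrels of MTBE.
Minimise 73.68x1 + 67.61x2 + 76.6x3 + 131.26x4 + 119.06x5 + 166.13x6 subject to:
  127.1x5 + 122.2x6 ≥ 174.5   (oxygenate mass)
  4.91x1 + 5.23x2 + 5.3x3 + 5.31x4 + 3.34x5 + 3.95x6 ≥ 5.63   (energy)
  x1, x2, x3, x4, x5, x6 ≥ 0.
At the optimum only raffinate, ethanol are positive (light naphtha, heavy naphtha, reformate, MTBE = 0). There the oxygenate mass and energy constraints are tight.
So raffinate = 0.19969 barrels, ethanol = 1.3729 barrels.
Objective = 67.61·0.19969 + 119.06·1.3729 = 176.9585.

$176.96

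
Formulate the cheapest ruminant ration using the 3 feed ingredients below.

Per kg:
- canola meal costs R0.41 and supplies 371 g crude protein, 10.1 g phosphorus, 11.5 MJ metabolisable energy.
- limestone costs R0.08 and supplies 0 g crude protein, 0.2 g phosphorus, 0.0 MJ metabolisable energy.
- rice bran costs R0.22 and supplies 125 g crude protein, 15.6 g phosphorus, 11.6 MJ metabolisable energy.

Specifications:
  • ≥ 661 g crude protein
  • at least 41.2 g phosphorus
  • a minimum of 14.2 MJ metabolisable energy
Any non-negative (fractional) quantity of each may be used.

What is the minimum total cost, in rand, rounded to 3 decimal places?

R0.886

This is a linear program. Let x1 = kg of canola meal, x2 = kg of limestone, x3 = kg of rice bran.
min 0.41x1 + 0.08x2 + 0.22x3 with:
  371x1 + 125x3 ≥ 661   (crude protein)
  10.1x1 + 0.2x2 + 15.6x3 ≥ 41.2   (phosphorus)
  11.5x1 + 11.6x3 ≥ 14.2   (metabolisable energy)
  x1, x2, x3 ≥ 0.
The optimal basis is {canola meal, rice bran}; limestone drops out. Binding constraints: crude protein and phosphorus.
That vertex is x1 = 1.141, x3 = 1.903.
Cost = 0.41·1.141 + 0.22·1.903 = 0.88647.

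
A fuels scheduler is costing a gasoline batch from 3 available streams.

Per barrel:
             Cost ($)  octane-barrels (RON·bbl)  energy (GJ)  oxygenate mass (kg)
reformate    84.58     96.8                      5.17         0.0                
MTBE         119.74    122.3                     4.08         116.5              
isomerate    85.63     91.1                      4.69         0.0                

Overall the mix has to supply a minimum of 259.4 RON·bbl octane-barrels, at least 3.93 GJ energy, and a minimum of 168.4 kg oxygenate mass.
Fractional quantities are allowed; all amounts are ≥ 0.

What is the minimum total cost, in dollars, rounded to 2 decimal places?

Let x1 = barrels of reformate, x2 = barrels of MTBE, x3 = barrels of isomerate.
Minimize 84.58x1 + 119.74x2 + 85.63x3 s.t.:
  96.8x1 + 122.3x2 + 91.1x3 ≥ 259.4   (octane-barrels)
  5.17x1 + 4.08x2 + 4.69x3 ≥ 3.93   (energy)
  116.5x2 ≥ 168.4   (oxygenate mass)
  x1, x2, x3 ≥ 0.
At the optimum only reformate, MTBE are positive (isomerate = 0). Binding constraints: octane-barrels and oxygenate mass.
Optimal quantities: reformate = 0.85347 barrels, MTBE = 1.4455 barrels.
Objective = 84.58·0.85347 + 119.74·1.4455 = 245.2707.

$245.27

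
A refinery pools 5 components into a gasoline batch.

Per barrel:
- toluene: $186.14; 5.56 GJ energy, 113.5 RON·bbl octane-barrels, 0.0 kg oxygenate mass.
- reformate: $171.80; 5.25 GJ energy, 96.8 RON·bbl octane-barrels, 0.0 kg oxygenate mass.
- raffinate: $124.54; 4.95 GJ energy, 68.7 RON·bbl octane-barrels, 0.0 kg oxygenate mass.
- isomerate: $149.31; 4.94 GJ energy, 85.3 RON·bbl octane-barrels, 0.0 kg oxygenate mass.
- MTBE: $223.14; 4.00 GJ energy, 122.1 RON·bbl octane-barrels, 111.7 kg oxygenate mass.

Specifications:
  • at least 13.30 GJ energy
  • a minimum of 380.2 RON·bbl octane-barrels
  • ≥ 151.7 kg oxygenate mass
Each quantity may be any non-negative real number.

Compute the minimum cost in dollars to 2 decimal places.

$654.62

Let x1 = barrels of toluene, x2 = barrels of reformate, x3 = barrels of raffinate, x4 = barrels of isomerate, x5 = barrels of MTBE.
Minimize 186.14x1 + 171.8x2 + 124.54x3 + 149.31x4 + 223.14x5 s.t.:
  5.56x1 + 5.25x2 + 4.95x3 + 4.94x4 + 4x5 ≥ 13.3   (energy)
  113.5x1 + 96.8x2 + 68.7x3 + 85.3x4 + 122.1x5 ≥ 380.2   (octane-barrels)
  111.7x5 ≥ 151.7   (oxygenate mass)
  x1, x2, x3, x4, x5 ≥ 0.
The cheapest feasible vertex uses only toluene, MTBE; reformate, raffinate, isomerate are not used. Binding constraints: octane-barrels and oxygenate mass.
So toluene = 1.88877 barrels, MTBE = 1.3581 barrels.
Objective = 186.14·1.88877 + 223.14·1.3581 = 654.6221.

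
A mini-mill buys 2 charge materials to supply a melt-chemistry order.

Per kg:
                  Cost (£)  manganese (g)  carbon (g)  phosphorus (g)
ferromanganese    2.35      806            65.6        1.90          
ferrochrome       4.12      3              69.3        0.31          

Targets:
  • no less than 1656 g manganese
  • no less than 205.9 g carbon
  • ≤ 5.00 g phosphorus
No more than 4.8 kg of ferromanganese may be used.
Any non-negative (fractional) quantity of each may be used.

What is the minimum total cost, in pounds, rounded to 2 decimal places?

Treat it as an LP. Let x1 = kg of ferromanganese, x2 = kg of ferrochrome.
min 2.35x1 + 4.12x2 s.t.:
  806x1 + 3x2 ≥ 1656   (manganese)
  65.6x1 + 69.3x2 ≥ 205.9   (carbon)
  1.9x1 + 0.31x2 ≤ 5   (phosphorus)
  x1 ≤ 4.8
  x1, x2 ≥ 0.
Both inputs are positive at the optimum. Binding constraints: carbon and phosphorus.
So ferromanganese = 2.539 kg, ferrochrome = 0.5678 kg.
Cost = 2.35·2.539 + 4.12·0.5678 = 8.3060.

£8.31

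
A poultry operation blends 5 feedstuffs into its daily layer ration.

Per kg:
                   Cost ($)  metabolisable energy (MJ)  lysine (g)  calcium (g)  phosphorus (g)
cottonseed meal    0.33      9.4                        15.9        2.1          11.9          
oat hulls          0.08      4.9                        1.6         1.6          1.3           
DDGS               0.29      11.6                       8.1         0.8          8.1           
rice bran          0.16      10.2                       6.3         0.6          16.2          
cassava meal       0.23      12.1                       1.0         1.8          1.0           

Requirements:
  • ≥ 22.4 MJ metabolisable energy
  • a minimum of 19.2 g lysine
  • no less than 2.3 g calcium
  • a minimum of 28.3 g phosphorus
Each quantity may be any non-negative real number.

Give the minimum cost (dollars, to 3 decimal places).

$0.451

Set it up as a linear program. Let x1 = kg of cottonseed meal, x2 = kg of oat hulls, x3 = kg of DDGS, x4 = kg of rice bran, x5 = kg of cassava meal.
Minimise 0.33x1 + 0.08x2 + 0.29x3 + 0.16x4 + 0.23x5 s.t.:
  9.4x1 + 4.9x2 + 11.6x3 + 10.2x4 + 12.1x5 ≥ 22.4   (metabolisable energy)
  15.9x1 + 1.6x2 + 8.1x3 + 6.3x4 + 1x5 ≥ 19.2   (lysine)
  2.1x1 + 1.6x2 + 0.8x3 + 0.6x4 + 1.8x5 ≥ 2.3   (calcium)
  11.9x1 + 1.3x2 + 8.1x3 + 16.2x4 + 1x5 ≥ 28.3   (phosphorus)
  x1, x2, x3, x4, x5 ≥ 0.
The cheapest feasible vertex uses only cottonseed meal, oat hulls, rice bran; DDGS, cassava meal are not used. There the metabolisable energy, lysine, calcium constraints are tight.
That vertex is x1 = 0.5463, x2 = 0.1046, x4 = 1.642.
Hence cost = 0.33·0.5463 + 0.08·0.1046 + 0.16·1.642 = $0.45137.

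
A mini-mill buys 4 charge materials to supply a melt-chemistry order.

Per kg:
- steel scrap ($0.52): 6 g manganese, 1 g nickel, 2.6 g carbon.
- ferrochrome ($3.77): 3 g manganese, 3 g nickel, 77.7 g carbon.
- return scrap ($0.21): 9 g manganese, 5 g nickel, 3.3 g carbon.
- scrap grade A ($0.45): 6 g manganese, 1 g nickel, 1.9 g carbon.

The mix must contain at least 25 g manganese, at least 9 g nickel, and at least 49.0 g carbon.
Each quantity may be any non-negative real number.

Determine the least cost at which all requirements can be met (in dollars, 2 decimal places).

Let x1 = kg of steel scrap, x2 = kg of ferrochrome, x3 = kg of return scrap, x4 = kg of scrap grade A.
Minimise 0.52x1 + 3.77x2 + 0.21x3 + 0.45x4 subject to:
  6x1 + 3x2 + 9x3 + 6x4 ≥ 25   (manganese)
  1x1 + 3x2 + 5x3 + 1x4 ≥ 9   (nickel)
  2.6x1 + 77.7x2 + 3.3x3 + 1.9x4 ≥ 49   (carbon)
  x1, x2, x3, x4 ≥ 0.
The optimal basis is {ferrochrome, return scrap}; steel scrap, scrap grade A drop out. There the manganese and carbon constraints are tight.
Solving gives x2 = 0.52, x3 = 2.604.
Objective = 3.77·0.52 + 0.21·2.604 = 2.5072.

$2.51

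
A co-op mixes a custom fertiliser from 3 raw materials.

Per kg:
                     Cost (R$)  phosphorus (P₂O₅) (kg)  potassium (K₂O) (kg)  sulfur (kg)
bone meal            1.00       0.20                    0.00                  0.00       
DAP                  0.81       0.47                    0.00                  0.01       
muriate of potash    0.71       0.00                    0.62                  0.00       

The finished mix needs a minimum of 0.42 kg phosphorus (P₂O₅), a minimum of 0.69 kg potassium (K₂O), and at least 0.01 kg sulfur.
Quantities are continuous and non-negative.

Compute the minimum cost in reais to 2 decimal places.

R$1.60

Set it up as a linear program. Let x1 = kg of bone meal, x2 = kg of DAP, x3 = kg of muriate of potash.
Minimise 1x1 + 0.81x2 + 0.71x3 with:
  0.2x1 + 0.47x2 ≥ 0.42   (phosphorus (P₂O₅))
  0.62x3 ≥ 0.69   (potassium (K₂O))
  0.01x2 ≥ 0.01   (sulfur)
  x1, x2, x3 ≥ 0.
The cheapest feasible vertex uses only DAP, muriate of potash; bone meal is not used. Binding constraints: potassium (K₂O) and sulfur.
So DAP = 1 kg, muriate of potash = 1.113 kg.
Objective = 0.81·1 + 0.71·1.113 = 1.6002.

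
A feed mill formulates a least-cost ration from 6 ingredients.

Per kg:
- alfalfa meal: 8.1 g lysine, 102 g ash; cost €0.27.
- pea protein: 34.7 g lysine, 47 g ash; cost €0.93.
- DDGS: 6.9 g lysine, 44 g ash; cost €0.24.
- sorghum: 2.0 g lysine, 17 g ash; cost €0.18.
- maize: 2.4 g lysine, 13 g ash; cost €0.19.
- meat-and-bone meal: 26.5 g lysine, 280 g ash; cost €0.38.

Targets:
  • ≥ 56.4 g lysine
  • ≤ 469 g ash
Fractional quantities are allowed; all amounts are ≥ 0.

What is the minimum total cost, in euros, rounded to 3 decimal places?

€0.980

Treat it as an LP. Let x1 = kg of alfalfa meal, x2 = kg of pea protein, x3 = kg of DDGS, x4 = kg of sorghum, x5 = kg of maize, x6 = kg of meat-and-bone meal.
min 0.27x1 + 0.93x2 + 0.24x3 + 0.18x4 + 0.19x5 + 0.38x6 with:
  8.1x1 + 34.7x2 + 6.9x3 + 2x4 + 2.4x5 + 26.5x6 ≥ 56.4   (lysine)
  102x1 + 47x2 + 44x3 + 17x4 + 13x5 + 280x6 ≤ 469   (ash)
  x1, x2, x3, x4, x5, x6 ≥ 0.
The minimum-cost mix takes nothing from alfalfa meal, DDGS, sorghum, maize — only pea protein, meat-and-bone meal. There the lysine and ash constraints are tight.
That vertex is x2 = 0.3971, x6 = 1.608.
Hence cost = 0.93·0.3971 + 0.38·1.608 = €0.98034.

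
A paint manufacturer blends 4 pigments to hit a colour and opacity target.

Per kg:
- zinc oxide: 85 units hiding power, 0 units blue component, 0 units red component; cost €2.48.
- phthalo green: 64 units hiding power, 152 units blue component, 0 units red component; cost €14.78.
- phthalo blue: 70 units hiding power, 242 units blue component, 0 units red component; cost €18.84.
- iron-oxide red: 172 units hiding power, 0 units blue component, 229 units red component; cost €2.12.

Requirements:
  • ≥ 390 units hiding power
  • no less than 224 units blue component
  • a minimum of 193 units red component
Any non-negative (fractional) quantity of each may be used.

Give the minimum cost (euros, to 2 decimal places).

€21.45

Let x1 = kg of zinc oxide, x2 = kg of phthalo green, x3 = kg of phthalo blue, x4 = kg of iron-oxide red.
min 2.48x1 + 14.78x2 + 18.84x3 + 2.12x4 subject to:
  85x1 + 64x2 + 70x3 + 172x4 ≥ 390   (hiding power)
  152x2 + 242x3 ≥ 224   (blue component)
  229x4 ≥ 193   (red component)
  x1, x2, x3, x4 ≥ 0.
The optimal basis is {phthalo blue, iron-oxide red}; zinc oxide, phthalo green drop out. There the hiding power and blue component constraints are tight.
Solving gives x3 = 0.9256, x4 = 1.891.
Total cost: 18.84·0.9256 + 2.12·1.891 = 21.4472.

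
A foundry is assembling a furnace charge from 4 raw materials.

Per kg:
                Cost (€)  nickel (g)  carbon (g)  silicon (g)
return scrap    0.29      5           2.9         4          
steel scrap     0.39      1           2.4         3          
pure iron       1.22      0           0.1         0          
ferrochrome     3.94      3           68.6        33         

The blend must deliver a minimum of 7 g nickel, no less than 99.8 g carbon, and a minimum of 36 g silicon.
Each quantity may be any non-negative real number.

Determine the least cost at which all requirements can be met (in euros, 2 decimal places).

€5.80

Let x1 = kg of return scrap, x2 = kg of steel scrap, x3 = kg of pure iron, x4 = kg of ferrochrome.
Minimize 0.29x1 + 0.39x2 + 1.22x3 + 3.94x4 s.t.:
  5x1 + 1x2 + 3x4 ≥ 7   (nickel)
  2.9x1 + 2.4x2 + 0.1x3 + 68.6x4 ≥ 99.8   (carbon)
  4x1 + 3x2 + 33x4 ≥ 36   (silicon)
  x1, x2, x3, x4 ≥ 0.
The optimal basis is {return scrap, ferrochrome}; steel scrap, pure iron drop out. The nickel and carbon requirements are met with equality.
So return scrap = 0.5408 kg, ferrochrome = 1.432 kg.
Total cost: 0.29·0.5408 + 3.94·1.432 = 5.7989.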